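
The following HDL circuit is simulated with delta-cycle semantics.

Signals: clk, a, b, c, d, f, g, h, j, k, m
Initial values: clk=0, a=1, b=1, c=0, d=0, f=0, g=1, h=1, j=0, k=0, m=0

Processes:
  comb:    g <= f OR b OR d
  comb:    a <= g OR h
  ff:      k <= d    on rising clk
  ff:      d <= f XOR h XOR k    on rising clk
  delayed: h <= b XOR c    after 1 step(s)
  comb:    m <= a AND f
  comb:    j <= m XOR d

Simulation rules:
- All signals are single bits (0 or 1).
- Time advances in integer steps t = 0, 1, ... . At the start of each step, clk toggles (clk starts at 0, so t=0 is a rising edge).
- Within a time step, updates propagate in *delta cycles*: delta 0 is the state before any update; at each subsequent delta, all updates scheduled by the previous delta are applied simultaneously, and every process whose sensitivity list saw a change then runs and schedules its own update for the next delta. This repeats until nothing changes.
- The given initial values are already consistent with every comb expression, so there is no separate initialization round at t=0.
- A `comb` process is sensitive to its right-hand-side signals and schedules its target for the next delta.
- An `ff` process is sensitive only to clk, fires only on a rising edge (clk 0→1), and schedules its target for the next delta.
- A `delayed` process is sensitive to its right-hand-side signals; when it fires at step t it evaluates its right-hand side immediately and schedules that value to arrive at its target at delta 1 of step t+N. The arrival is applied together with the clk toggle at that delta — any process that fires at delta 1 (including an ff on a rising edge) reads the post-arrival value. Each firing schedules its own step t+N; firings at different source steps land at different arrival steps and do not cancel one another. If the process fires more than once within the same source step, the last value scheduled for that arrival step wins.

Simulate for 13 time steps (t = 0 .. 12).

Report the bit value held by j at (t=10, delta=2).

t=0 Δ0: m=0 f=0 d=0 a=1 h=1 c=0 clk=0 j=0 g=1 k=0 b=1
  Δ1: clk:0→1
  Δ2: d:0→1
  Δ3: j:0→1
  (3Δ to stable)
t=1 Δ0: m=0 f=0 d=1 a=1 h=1 c=0 clk=1 j=1 g=1 k=0 b=1
  Δ1: clk:1→0
  (1Δ to stable)
t=2 Δ0: m=0 f=0 d=1 a=1 h=1 c=0 clk=0 j=1 g=1 k=0 b=1
  Δ1: clk:0→1
  Δ2: k:0→1
  (2Δ to stable)
t=3 Δ0: m=0 f=0 d=1 a=1 h=1 c=0 clk=1 j=1 g=1 k=1 b=1
  Δ1: clk:1→0
  (1Δ to stable)
t=4 Δ0: m=0 f=0 d=1 a=1 h=1 c=0 clk=0 j=1 g=1 k=1 b=1
  Δ1: clk:0→1
  Δ2: d:1→0
  Δ3: j:1→0
  (3Δ to stable)
t=5 Δ0: m=0 f=0 d=0 a=1 h=1 c=0 clk=1 j=0 g=1 k=1 b=1
  Δ1: clk:1→0
  (1Δ to stable)
t=6 Δ0: m=0 f=0 d=0 a=1 h=1 c=0 clk=0 j=0 g=1 k=1 b=1
  Δ1: clk:0→1
  Δ2: k:1→0
  (2Δ to stable)
t=7 Δ0: m=0 f=0 d=0 a=1 h=1 c=0 clk=1 j=0 g=1 k=0 b=1
  Δ1: clk:1→0
  (1Δ to stable)
t=8 Δ0: m=0 f=0 d=0 a=1 h=1 c=0 clk=0 j=0 g=1 k=0 b=1
  Δ1: clk:0→1
  Δ2: d:0→1
  Δ3: j:0→1
  (3Δ to stable)
t=9 Δ0: m=0 f=0 d=1 a=1 h=1 c=0 clk=1 j=1 g=1 k=0 b=1
  Δ1: clk:1→0
  (1Δ to stable)
t=10 Δ0: m=0 f=0 d=1 a=1 h=1 c=0 clk=0 j=1 g=1 k=0 b=1
  Δ1: clk:0→1
  Δ2: k:0→1
  (2Δ to stable)
t=11 Δ0: m=0 f=0 d=1 a=1 h=1 c=0 clk=1 j=1 g=1 k=1 b=1
  Δ1: clk:1→0
  (1Δ to stable)
t=12 Δ0: m=0 f=0 d=1 a=1 h=1 c=0 clk=0 j=1 g=1 k=1 b=1
  Δ1: clk:0→1
  Δ2: d:1→0
  Δ3: j:1→0
  (3Δ to stable)

1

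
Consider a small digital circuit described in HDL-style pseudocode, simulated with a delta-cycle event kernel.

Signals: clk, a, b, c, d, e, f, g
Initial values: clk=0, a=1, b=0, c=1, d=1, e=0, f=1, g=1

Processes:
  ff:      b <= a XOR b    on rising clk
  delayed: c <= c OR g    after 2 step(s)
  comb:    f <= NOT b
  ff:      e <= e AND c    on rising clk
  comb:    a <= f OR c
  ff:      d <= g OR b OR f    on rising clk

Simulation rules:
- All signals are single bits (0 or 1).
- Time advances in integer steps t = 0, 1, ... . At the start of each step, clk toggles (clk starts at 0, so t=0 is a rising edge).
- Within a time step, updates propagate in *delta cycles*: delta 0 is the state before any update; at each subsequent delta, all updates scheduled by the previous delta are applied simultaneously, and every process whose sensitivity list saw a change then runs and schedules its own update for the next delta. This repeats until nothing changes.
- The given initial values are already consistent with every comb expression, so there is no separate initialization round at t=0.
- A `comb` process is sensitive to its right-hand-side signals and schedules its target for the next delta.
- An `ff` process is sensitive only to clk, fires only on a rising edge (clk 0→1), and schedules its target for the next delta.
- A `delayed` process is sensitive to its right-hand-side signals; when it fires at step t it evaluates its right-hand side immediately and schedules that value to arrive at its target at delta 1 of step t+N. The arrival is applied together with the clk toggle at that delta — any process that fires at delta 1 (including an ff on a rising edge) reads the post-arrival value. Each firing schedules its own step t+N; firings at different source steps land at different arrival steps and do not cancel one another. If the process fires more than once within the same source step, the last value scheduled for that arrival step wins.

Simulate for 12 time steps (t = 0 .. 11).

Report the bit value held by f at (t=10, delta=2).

t=0 Δ0: d=1 e=0 clk=0 f=1 b=0 c=1 g=1 a=1
  Δ1: clk:0→1
  Δ2: b:0→1
  Δ3: f:1→0
  (3Δ to stable)
t=1 Δ0: d=1 e=0 clk=1 f=0 b=1 c=1 g=1 a=1
  Δ1: clk:1→0
  (1Δ to stable)
t=2 Δ0: d=1 e=0 clk=0 f=0 b=1 c=1 g=1 a=1
  Δ1: clk:0→1
  Δ2: b:1→0
  Δ3: f:0→1
  (3Δ to stable)
t=3 Δ0: d=1 e=0 clk=1 f=1 b=0 c=1 g=1 a=1
  Δ1: clk:1→0
  (1Δ to stable)
t=4 Δ0: d=1 e=0 clk=0 f=1 b=0 c=1 g=1 a=1
  Δ1: clk:0→1
  Δ2: b:0→1
  Δ3: f:1→0
  (3Δ to stable)
t=5 Δ0: d=1 e=0 clk=1 f=0 b=1 c=1 g=1 a=1
  Δ1: clk:1→0
  (1Δ to stable)
t=6 Δ0: d=1 e=0 clk=0 f=0 b=1 c=1 g=1 a=1
  Δ1: clk:0→1
  Δ2: b:1→0
  Δ3: f:0→1
  (3Δ to stable)
t=7 Δ0: d=1 e=0 clk=1 f=1 b=0 c=1 g=1 a=1
  Δ1: clk:1→0
  (1Δ to stable)
t=8 Δ0: d=1 e=0 clk=0 f=1 b=0 c=1 g=1 a=1
  Δ1: clk:0→1
  Δ2: b:0→1
  Δ3: f:1→0
  (3Δ to stable)
t=9 Δ0: d=1 e=0 clk=1 f=0 b=1 c=1 g=1 a=1
  Δ1: clk:1→0
  (1Δ to stable)
t=10 Δ0: d=1 e=0 clk=0 f=0 b=1 c=1 g=1 a=1
  Δ1: clk:0→1
  Δ2: b:1→0
  Δ3: f:0→1
  (3Δ to stable)
t=11 Δ0: d=1 e=0 clk=1 f=1 b=0 c=1 g=1 a=1
  Δ1: clk:1→0
  (1Δ to stable)

0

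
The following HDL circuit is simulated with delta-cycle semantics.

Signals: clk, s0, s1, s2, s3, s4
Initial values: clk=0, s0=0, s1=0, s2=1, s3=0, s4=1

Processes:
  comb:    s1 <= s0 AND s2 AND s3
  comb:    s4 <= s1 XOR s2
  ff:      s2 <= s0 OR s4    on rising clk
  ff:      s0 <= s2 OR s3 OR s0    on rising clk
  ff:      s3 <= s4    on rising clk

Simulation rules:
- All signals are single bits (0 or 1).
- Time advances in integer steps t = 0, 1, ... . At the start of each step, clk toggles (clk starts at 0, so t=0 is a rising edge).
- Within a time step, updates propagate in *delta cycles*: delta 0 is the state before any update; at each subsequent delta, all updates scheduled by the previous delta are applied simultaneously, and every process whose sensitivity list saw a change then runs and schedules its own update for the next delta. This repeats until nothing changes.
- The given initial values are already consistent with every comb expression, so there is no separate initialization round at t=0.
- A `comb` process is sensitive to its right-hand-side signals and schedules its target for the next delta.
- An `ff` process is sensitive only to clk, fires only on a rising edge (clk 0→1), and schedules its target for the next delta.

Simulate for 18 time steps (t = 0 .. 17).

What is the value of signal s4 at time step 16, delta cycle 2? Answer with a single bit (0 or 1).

t0.Δ0 s0=0 s2=1 s4=1 clk=0 s3=0 s1=0
t0.Δ1 s0=0 s2=1 s4=1 clk=1 s3=0 s1=0
t0.Δ2 s0=1 s2=1 s4=1 clk=1 s3=1 s1=0
t0.Δ3 s0=1 s2=1 s4=1 clk=1 s3=1 s1=1
t0.Δ4 s0=1 s2=1 s4=0 clk=1 s3=1 s1=1
t1.Δ0 s0=1 s2=1 s4=0 clk=1 s3=1 s1=1
t1.Δ1 s0=1 s2=1 s4=0 clk=0 s3=1 s1=1
t2.Δ0 s0=1 s2=1 s4=0 clk=0 s3=1 s1=1
t2.Δ1 s0=1 s2=1 s4=0 clk=1 s3=1 s1=1
t2.Δ2 s0=1 s2=1 s4=0 clk=1 s3=0 s1=1
t2.Δ3 s0=1 s2=1 s4=0 clk=1 s3=0 s1=0
t2.Δ4 s0=1 s2=1 s4=1 clk=1 s3=0 s1=0
t3.Δ0 s0=1 s2=1 s4=1 clk=1 s3=0 s1=0
t3.Δ1 s0=1 s2=1 s4=1 clk=0 s3=0 s1=0
t4.Δ0 s0=1 s2=1 s4=1 clk=0 s3=0 s1=0
t4.Δ1 s0=1 s2=1 s4=1 clk=1 s3=0 s1=0
t4.Δ2 s0=1 s2=1 s4=1 clk=1 s3=1 s1=0
t4.Δ3 s0=1 s2=1 s4=1 clk=1 s3=1 s1=1
t4.Δ4 s0=1 s2=1 s4=0 clk=1 s3=1 s1=1
t5.Δ0 s0=1 s2=1 s4=0 clk=1 s3=1 s1=1
t5.Δ1 s0=1 s2=1 s4=0 clk=0 s3=1 s1=1
t6.Δ0 s0=1 s2=1 s4=0 clk=0 s3=1 s1=1
t6.Δ1 s0=1 s2=1 s4=0 clk=1 s3=1 s1=1
t6.Δ2 s0=1 s2=1 s4=0 clk=1 s3=0 s1=1
t6.Δ3 s0=1 s2=1 s4=0 clk=1 s3=0 s1=0
t6.Δ4 s0=1 s2=1 s4=1 clk=1 s3=0 s1=0
t7.Δ0 s0=1 s2=1 s4=1 clk=1 s3=0 s1=0
t7.Δ1 s0=1 s2=1 s4=1 clk=0 s3=0 s1=0
t8.Δ0 s0=1 s2=1 s4=1 clk=0 s3=0 s1=0
t8.Δ1 s0=1 s2=1 s4=1 clk=1 s3=0 s1=0
t8.Δ2 s0=1 s2=1 s4=1 clk=1 s3=1 s1=0
t8.Δ3 s0=1 s2=1 s4=1 clk=1 s3=1 s1=1
t8.Δ4 s0=1 s2=1 s4=0 clk=1 s3=1 s1=1
t9.Δ0 s0=1 s2=1 s4=0 clk=1 s3=1 s1=1
t9.Δ1 s0=1 s2=1 s4=0 clk=0 s3=1 s1=1
t10.Δ0 s0=1 s2=1 s4=0 clk=0 s3=1 s1=1
t10.Δ1 s0=1 s2=1 s4=0 clk=1 s3=1 s1=1
t10.Δ2 s0=1 s2=1 s4=0 clk=1 s3=0 s1=1
t10.Δ3 s0=1 s2=1 s4=0 clk=1 s3=0 s1=0
t10.Δ4 s0=1 s2=1 s4=1 clk=1 s3=0 s1=0
t11.Δ0 s0=1 s2=1 s4=1 clk=1 s3=0 s1=0
t11.Δ1 s0=1 s2=1 s4=1 clk=0 s3=0 s1=0
t12.Δ0 s0=1 s2=1 s4=1 clk=0 s3=0 s1=0
t12.Δ1 s0=1 s2=1 s4=1 clk=1 s3=0 s1=0
t12.Δ2 s0=1 s2=1 s4=1 clk=1 s3=1 s1=0
t12.Δ3 s0=1 s2=1 s4=1 clk=1 s3=1 s1=1
t12.Δ4 s0=1 s2=1 s4=0 clk=1 s3=1 s1=1
t13.Δ0 s0=1 s2=1 s4=0 clk=1 s3=1 s1=1
t13.Δ1 s0=1 s2=1 s4=0 clk=0 s3=1 s1=1
t14.Δ0 s0=1 s2=1 s4=0 clk=0 s3=1 s1=1
t14.Δ1 s0=1 s2=1 s4=0 clk=1 s3=1 s1=1
t14.Δ2 s0=1 s2=1 s4=0 clk=1 s3=0 s1=1
t14.Δ3 s0=1 s2=1 s4=0 clk=1 s3=0 s1=0
t14.Δ4 s0=1 s2=1 s4=1 clk=1 s3=0 s1=0
t15.Δ0 s0=1 s2=1 s4=1 clk=1 s3=0 s1=0
t15.Δ1 s0=1 s2=1 s4=1 clk=0 s3=0 s1=0
t16.Δ0 s0=1 s2=1 s4=1 clk=0 s3=0 s1=0
t16.Δ1 s0=1 s2=1 s4=1 clk=1 s3=0 s1=0
t16.Δ2 s0=1 s2=1 s4=1 clk=1 s3=1 s1=0
t16.Δ3 s0=1 s2=1 s4=1 clk=1 s3=1 s1=1
t16.Δ4 s0=1 s2=1 s4=0 clk=1 s3=1 s1=1
t17.Δ0 s0=1 s2=1 s4=0 clk=1 s3=1 s1=1
t17.Δ1 s0=1 s2=1 s4=0 clk=0 s3=1 s1=1

1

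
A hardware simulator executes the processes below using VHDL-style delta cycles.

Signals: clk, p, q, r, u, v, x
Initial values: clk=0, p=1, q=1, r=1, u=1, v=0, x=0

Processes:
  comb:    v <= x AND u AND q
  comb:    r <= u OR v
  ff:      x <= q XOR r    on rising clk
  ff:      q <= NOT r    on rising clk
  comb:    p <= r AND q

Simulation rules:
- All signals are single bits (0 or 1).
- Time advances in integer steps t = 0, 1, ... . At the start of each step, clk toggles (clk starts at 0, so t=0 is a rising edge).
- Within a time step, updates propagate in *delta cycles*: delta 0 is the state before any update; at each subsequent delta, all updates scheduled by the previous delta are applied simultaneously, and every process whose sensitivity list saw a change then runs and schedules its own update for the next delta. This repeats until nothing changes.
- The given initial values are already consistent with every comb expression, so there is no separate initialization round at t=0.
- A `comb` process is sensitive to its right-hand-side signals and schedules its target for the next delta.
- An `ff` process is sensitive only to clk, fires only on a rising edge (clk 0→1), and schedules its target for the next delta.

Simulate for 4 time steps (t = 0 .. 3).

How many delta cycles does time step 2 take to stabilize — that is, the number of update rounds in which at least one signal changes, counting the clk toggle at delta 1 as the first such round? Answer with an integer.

2

t=0 Δ0: clk=0 r=1 u=1 p=1 x=0 q=1 v=0
  Δ1: clk:0→1
  Δ2: q:1→0
  Δ3: p:1→0
  (3Δ to stable)
t=1 Δ0: clk=1 r=1 u=1 p=0 x=0 q=0 v=0
  Δ1: clk:1→0
  (1Δ to stable)
t=2 Δ0: clk=0 r=1 u=1 p=0 x=0 q=0 v=0
  Δ1: clk:0→1
  Δ2: x:0→1
  (2Δ to stable)
t=3 Δ0: clk=1 r=1 u=1 p=0 x=1 q=0 v=0
  Δ1: clk:1→0
  (1Δ to stable)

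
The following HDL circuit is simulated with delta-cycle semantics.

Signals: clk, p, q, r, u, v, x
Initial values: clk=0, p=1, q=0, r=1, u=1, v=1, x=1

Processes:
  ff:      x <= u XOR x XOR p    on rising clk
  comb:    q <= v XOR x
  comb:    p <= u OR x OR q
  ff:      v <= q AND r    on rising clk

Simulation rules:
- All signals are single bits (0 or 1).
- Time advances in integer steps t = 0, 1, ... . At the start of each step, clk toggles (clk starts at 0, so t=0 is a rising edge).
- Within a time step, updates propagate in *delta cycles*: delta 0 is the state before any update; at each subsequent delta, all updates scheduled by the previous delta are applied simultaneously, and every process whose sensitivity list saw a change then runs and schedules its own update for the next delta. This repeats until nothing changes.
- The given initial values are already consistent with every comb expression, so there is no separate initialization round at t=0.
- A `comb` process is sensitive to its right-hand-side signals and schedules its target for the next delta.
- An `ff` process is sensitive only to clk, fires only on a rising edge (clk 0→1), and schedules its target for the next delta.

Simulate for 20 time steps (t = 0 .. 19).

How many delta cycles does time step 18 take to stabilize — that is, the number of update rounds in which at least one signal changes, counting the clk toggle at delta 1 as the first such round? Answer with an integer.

3

t0.Δ0 r=1 u=1 clk=0 p=1 q=0 x=1 v=1
t0.Δ1 r=1 u=1 clk=1 p=1 q=0 x=1 v=1
t0.Δ2 r=1 u=1 clk=1 p=1 q=0 x=1 v=0
t0.Δ3 r=1 u=1 clk=1 p=1 q=1 x=1 v=0
t1.Δ0 r=1 u=1 clk=1 p=1 q=1 x=1 v=0
t1.Δ1 r=1 u=1 clk=0 p=1 q=1 x=1 v=0
t2.Δ0 r=1 u=1 clk=0 p=1 q=1 x=1 v=0
t2.Δ1 r=1 u=1 clk=1 p=1 q=1 x=1 v=0
t2.Δ2 r=1 u=1 clk=1 p=1 q=1 x=1 v=1
t2.Δ3 r=1 u=1 clk=1 p=1 q=0 x=1 v=1
t3.Δ0 r=1 u=1 clk=1 p=1 q=0 x=1 v=1
t3.Δ1 r=1 u=1 clk=0 p=1 q=0 x=1 v=1
t4.Δ0 r=1 u=1 clk=0 p=1 q=0 x=1 v=1
t4.Δ1 r=1 u=1 clk=1 p=1 q=0 x=1 v=1
t4.Δ2 r=1 u=1 clk=1 p=1 q=0 x=1 v=0
t4.Δ3 r=1 u=1 clk=1 p=1 q=1 x=1 v=0
t5.Δ0 r=1 u=1 clk=1 p=1 q=1 x=1 v=0
t5.Δ1 r=1 u=1 clk=0 p=1 q=1 x=1 v=0
t6.Δ0 r=1 u=1 clk=0 p=1 q=1 x=1 v=0
t6.Δ1 r=1 u=1 clk=1 p=1 q=1 x=1 v=0
t6.Δ2 r=1 u=1 clk=1 p=1 q=1 x=1 v=1
t6.Δ3 r=1 u=1 clk=1 p=1 q=0 x=1 v=1
t7.Δ0 r=1 u=1 clk=1 p=1 q=0 x=1 v=1
t7.Δ1 r=1 u=1 clk=0 p=1 q=0 x=1 v=1
t8.Δ0 r=1 u=1 clk=0 p=1 q=0 x=1 v=1
t8.Δ1 r=1 u=1 clk=1 p=1 q=0 x=1 v=1
t8.Δ2 r=1 u=1 clk=1 p=1 q=0 x=1 v=0
t8.Δ3 r=1 u=1 clk=1 p=1 q=1 x=1 v=0
t9.Δ0 r=1 u=1 clk=1 p=1 q=1 x=1 v=0
t9.Δ1 r=1 u=1 clk=0 p=1 q=1 x=1 v=0
t10.Δ0 r=1 u=1 clk=0 p=1 q=1 x=1 v=0
t10.Δ1 r=1 u=1 clk=1 p=1 q=1 x=1 v=0
t10.Δ2 r=1 u=1 clk=1 p=1 q=1 x=1 v=1
t10.Δ3 r=1 u=1 clk=1 p=1 q=0 x=1 v=1
t11.Δ0 r=1 u=1 clk=1 p=1 q=0 x=1 v=1
t11.Δ1 r=1 u=1 clk=0 p=1 q=0 x=1 v=1
t12.Δ0 r=1 u=1 clk=0 p=1 q=0 x=1 v=1
t12.Δ1 r=1 u=1 clk=1 p=1 q=0 x=1 v=1
t12.Δ2 r=1 u=1 clk=1 p=1 q=0 x=1 v=0
t12.Δ3 r=1 u=1 clk=1 p=1 q=1 x=1 v=0
t13.Δ0 r=1 u=1 clk=1 p=1 q=1 x=1 v=0
t13.Δ1 r=1 u=1 clk=0 p=1 q=1 x=1 v=0
t14.Δ0 r=1 u=1 clk=0 p=1 q=1 x=1 v=0
t14.Δ1 r=1 u=1 clk=1 p=1 q=1 x=1 v=0
t14.Δ2 r=1 u=1 clk=1 p=1 q=1 x=1 v=1
t14.Δ3 r=1 u=1 clk=1 p=1 q=0 x=1 v=1
t15.Δ0 r=1 u=1 clk=1 p=1 q=0 x=1 v=1
t15.Δ1 r=1 u=1 clk=0 p=1 q=0 x=1 v=1
t16.Δ0 r=1 u=1 clk=0 p=1 q=0 x=1 v=1
t16.Δ1 r=1 u=1 clk=1 p=1 q=0 x=1 v=1
t16.Δ2 r=1 u=1 clk=1 p=1 q=0 x=1 v=0
t16.Δ3 r=1 u=1 clk=1 p=1 q=1 x=1 v=0
t17.Δ0 r=1 u=1 clk=1 p=1 q=1 x=1 v=0
t17.Δ1 r=1 u=1 clk=0 p=1 q=1 x=1 v=0
t18.Δ0 r=1 u=1 clk=0 p=1 q=1 x=1 v=0
t18.Δ1 r=1 u=1 clk=1 p=1 q=1 x=1 v=0
t18.Δ2 r=1 u=1 clk=1 p=1 q=1 x=1 v=1
t18.Δ3 r=1 u=1 clk=1 p=1 q=0 x=1 v=1
t19.Δ0 r=1 u=1 clk=1 p=1 q=0 x=1 v=1
t19.Δ1 r=1 u=1 clk=0 p=1 q=0 x=1 v=1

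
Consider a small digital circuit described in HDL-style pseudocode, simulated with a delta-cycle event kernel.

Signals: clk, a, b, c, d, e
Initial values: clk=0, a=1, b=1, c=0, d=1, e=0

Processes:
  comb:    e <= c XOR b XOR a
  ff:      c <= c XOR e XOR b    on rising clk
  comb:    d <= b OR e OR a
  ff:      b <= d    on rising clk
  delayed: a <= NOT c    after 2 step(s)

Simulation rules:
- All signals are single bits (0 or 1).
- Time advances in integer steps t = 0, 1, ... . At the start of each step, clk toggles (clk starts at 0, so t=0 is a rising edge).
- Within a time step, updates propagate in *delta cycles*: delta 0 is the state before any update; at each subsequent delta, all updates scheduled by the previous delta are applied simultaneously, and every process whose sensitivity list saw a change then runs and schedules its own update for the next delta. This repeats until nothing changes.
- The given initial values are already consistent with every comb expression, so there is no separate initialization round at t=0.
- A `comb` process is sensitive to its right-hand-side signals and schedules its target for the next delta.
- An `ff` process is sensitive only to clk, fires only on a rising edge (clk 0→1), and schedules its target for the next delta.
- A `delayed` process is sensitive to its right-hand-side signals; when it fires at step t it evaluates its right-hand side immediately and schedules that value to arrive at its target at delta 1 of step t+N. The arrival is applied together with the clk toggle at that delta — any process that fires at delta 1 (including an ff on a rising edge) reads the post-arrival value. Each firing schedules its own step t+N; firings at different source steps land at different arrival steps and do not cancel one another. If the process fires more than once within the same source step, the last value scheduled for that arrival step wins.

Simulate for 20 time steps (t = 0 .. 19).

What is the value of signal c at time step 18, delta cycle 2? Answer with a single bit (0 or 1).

1

[bits: c,e,a,clk,d,b]
t=0: Δ0=001011 Δ1=001111 Δ2=101111 Δ3=111111 | 3Δ
t=1: Δ0=111111 Δ1=111011 | 1Δ
t=2: Δ0=111011 Δ1=110111 Δ2=100111 | 2Δ
t=3: Δ0=100111 Δ1=100011 | 1Δ
t=4: Δ0=100011 Δ1=100111 Δ2=000111 Δ3=010111 | 3Δ
t=5: Δ0=010111 Δ1=010011 | 1Δ
t=6: Δ0=010011 Δ1=011111 Δ2=001111 | 2Δ
t=7: Δ0=001111 Δ1=001011 | 1Δ
t=8: Δ0=001011 Δ1=001111 Δ2=101111 Δ3=111111 | 3Δ
t=9: Δ0=111111 Δ1=111011 | 1Δ
t=10: Δ0=111011 Δ1=110111 Δ2=100111 | 2Δ
t=11: Δ0=100111 Δ1=100011 | 1Δ
t=12: Δ0=100011 Δ1=100111 Δ2=000111 Δ3=010111 | 3Δ
t=13: Δ0=010111 Δ1=010011 | 1Δ
t=14: Δ0=010011 Δ1=011111 Δ2=001111 | 2Δ
t=15: Δ0=001111 Δ1=001011 | 1Δ
t=16: Δ0=001011 Δ1=001111 Δ2=101111 Δ3=111111 | 3Δ
t=17: Δ0=111111 Δ1=111011 | 1Δ
t=18: Δ0=111011 Δ1=110111 Δ2=100111 | 2Δ
t=19: Δ0=100111 Δ1=100011 | 1Δ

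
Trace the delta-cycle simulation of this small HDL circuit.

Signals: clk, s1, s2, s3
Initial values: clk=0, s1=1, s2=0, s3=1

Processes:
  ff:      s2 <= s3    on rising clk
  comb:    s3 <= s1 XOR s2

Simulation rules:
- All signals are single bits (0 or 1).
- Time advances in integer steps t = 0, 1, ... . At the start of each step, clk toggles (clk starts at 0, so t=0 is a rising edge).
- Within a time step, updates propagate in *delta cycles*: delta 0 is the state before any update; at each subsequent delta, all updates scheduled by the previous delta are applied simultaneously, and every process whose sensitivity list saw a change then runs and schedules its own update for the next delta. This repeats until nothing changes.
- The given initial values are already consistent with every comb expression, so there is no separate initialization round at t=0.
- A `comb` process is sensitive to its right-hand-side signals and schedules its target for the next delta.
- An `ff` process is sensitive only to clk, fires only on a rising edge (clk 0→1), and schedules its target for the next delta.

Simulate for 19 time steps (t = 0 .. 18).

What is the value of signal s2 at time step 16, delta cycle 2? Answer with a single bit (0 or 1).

1

t0.Δ0 clk=0 s2=0 s1=1 s3=1
t0.Δ1 clk=1 s2=0 s1=1 s3=1
t0.Δ2 clk=1 s2=1 s1=1 s3=1
t0.Δ3 clk=1 s2=1 s1=1 s3=0
t1.Δ0 clk=1 s2=1 s1=1 s3=0
t1.Δ1 clk=0 s2=1 s1=1 s3=0
t2.Δ0 clk=0 s2=1 s1=1 s3=0
t2.Δ1 clk=1 s2=1 s1=1 s3=0
t2.Δ2 clk=1 s2=0 s1=1 s3=0
t2.Δ3 clk=1 s2=0 s1=1 s3=1
t3.Δ0 clk=1 s2=0 s1=1 s3=1
t3.Δ1 clk=0 s2=0 s1=1 s3=1
t4.Δ0 clk=0 s2=0 s1=1 s3=1
t4.Δ1 clk=1 s2=0 s1=1 s3=1
t4.Δ2 clk=1 s2=1 s1=1 s3=1
t4.Δ3 clk=1 s2=1 s1=1 s3=0
t5.Δ0 clk=1 s2=1 s1=1 s3=0
t5.Δ1 clk=0 s2=1 s1=1 s3=0
t6.Δ0 clk=0 s2=1 s1=1 s3=0
t6.Δ1 clk=1 s2=1 s1=1 s3=0
t6.Δ2 clk=1 s2=0 s1=1 s3=0
t6.Δ3 clk=1 s2=0 s1=1 s3=1
t7.Δ0 clk=1 s2=0 s1=1 s3=1
t7.Δ1 clk=0 s2=0 s1=1 s3=1
t8.Δ0 clk=0 s2=0 s1=1 s3=1
t8.Δ1 clk=1 s2=0 s1=1 s3=1
t8.Δ2 clk=1 s2=1 s1=1 s3=1
t8.Δ3 clk=1 s2=1 s1=1 s3=0
t9.Δ0 clk=1 s2=1 s1=1 s3=0
t9.Δ1 clk=0 s2=1 s1=1 s3=0
t10.Δ0 clk=0 s2=1 s1=1 s3=0
t10.Δ1 clk=1 s2=1 s1=1 s3=0
t10.Δ2 clk=1 s2=0 s1=1 s3=0
t10.Δ3 clk=1 s2=0 s1=1 s3=1
t11.Δ0 clk=1 s2=0 s1=1 s3=1
t11.Δ1 clk=0 s2=0 s1=1 s3=1
t12.Δ0 clk=0 s2=0 s1=1 s3=1
t12.Δ1 clk=1 s2=0 s1=1 s3=1
t12.Δ2 clk=1 s2=1 s1=1 s3=1
t12.Δ3 clk=1 s2=1 s1=1 s3=0
t13.Δ0 clk=1 s2=1 s1=1 s3=0
t13.Δ1 clk=0 s2=1 s1=1 s3=0
t14.Δ0 clk=0 s2=1 s1=1 s3=0
t14.Δ1 clk=1 s2=1 s1=1 s3=0
t14.Δ2 clk=1 s2=0 s1=1 s3=0
t14.Δ3 clk=1 s2=0 s1=1 s3=1
t15.Δ0 clk=1 s2=0 s1=1 s3=1
t15.Δ1 clk=0 s2=0 s1=1 s3=1
t16.Δ0 clk=0 s2=0 s1=1 s3=1
t16.Δ1 clk=1 s2=0 s1=1 s3=1
t16.Δ2 clk=1 s2=1 s1=1 s3=1
t16.Δ3 clk=1 s2=1 s1=1 s3=0
t17.Δ0 clk=1 s2=1 s1=1 s3=0
t17.Δ1 clk=0 s2=1 s1=1 s3=0
t18.Δ0 clk=0 s2=1 s1=1 s3=0
t18.Δ1 clk=1 s2=1 s1=1 s3=0
t18.Δ2 clk=1 s2=0 s1=1 s3=0
t18.Δ3 clk=1 s2=0 s1=1 s3=1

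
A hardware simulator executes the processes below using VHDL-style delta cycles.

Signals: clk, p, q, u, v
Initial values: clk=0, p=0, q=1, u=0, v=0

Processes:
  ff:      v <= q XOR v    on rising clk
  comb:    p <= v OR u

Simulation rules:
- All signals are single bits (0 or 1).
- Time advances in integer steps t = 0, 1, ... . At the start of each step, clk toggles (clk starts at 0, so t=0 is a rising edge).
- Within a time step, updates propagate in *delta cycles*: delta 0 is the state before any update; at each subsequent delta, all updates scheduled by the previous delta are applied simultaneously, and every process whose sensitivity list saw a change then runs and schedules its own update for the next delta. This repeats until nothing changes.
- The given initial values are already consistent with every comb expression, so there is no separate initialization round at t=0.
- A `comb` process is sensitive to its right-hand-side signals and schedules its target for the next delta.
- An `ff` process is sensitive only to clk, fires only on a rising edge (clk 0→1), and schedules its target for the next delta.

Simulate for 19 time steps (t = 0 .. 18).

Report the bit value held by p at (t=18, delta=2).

1

[bits: u,clk,p,q,v]
t=0: Δ0=00010 Δ1=01010 Δ2=01011 Δ3=01111 | 3Δ
t=1: Δ0=01111 Δ1=00111 | 1Δ
t=2: Δ0=00111 Δ1=01111 Δ2=01110 Δ3=01010 | 3Δ
t=3: Δ0=01010 Δ1=00010 | 1Δ
t=4: Δ0=00010 Δ1=01010 Δ2=01011 Δ3=01111 | 3Δ
t=5: Δ0=01111 Δ1=00111 | 1Δ
t=6: Δ0=00111 Δ1=01111 Δ2=01110 Δ3=01010 | 3Δ
t=7: Δ0=01010 Δ1=00010 | 1Δ
t=8: Δ0=00010 Δ1=01010 Δ2=01011 Δ3=01111 | 3Δ
t=9: Δ0=01111 Δ1=00111 | 1Δ
t=10: Δ0=00111 Δ1=01111 Δ2=01110 Δ3=01010 | 3Δ
t=11: Δ0=01010 Δ1=00010 | 1Δ
t=12: Δ0=00010 Δ1=01010 Δ2=01011 Δ3=01111 | 3Δ
t=13: Δ0=01111 Δ1=00111 | 1Δ
t=14: Δ0=00111 Δ1=01111 Δ2=01110 Δ3=01010 | 3Δ
t=15: Δ0=01010 Δ1=00010 | 1Δ
t=16: Δ0=00010 Δ1=01010 Δ2=01011 Δ3=01111 | 3Δ
t=17: Δ0=01111 Δ1=00111 | 1Δ
t=18: Δ0=00111 Δ1=01111 Δ2=01110 Δ3=01010 | 3Δ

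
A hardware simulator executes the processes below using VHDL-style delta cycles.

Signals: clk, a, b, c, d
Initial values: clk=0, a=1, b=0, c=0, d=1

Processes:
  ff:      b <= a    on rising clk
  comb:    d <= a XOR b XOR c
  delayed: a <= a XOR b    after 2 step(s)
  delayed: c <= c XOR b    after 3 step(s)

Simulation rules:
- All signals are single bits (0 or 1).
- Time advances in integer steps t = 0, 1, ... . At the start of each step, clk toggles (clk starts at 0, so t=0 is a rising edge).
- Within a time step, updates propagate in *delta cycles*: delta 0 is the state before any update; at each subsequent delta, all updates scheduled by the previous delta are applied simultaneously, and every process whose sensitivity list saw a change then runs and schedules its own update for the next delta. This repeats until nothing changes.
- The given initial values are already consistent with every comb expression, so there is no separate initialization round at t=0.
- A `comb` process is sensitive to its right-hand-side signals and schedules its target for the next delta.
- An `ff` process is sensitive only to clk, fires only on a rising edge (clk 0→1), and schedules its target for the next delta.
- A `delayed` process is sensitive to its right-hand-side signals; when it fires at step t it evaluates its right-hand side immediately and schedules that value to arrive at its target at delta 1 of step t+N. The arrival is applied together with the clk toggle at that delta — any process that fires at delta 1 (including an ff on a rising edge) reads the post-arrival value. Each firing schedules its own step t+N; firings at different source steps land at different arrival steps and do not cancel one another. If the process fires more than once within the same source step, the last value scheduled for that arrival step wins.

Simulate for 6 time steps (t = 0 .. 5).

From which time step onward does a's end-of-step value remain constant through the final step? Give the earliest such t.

2

[bits: b,d,c,clk,a]
t=0: Δ0=01001 Δ1=01011 Δ2=11011 Δ3=10011 | 3Δ
t=1: Δ0=10011 Δ1=10001 | 1Δ
t=2: Δ0=10001 Δ1=10010 Δ2=01010 Δ3=00010 | 3Δ
t=3: Δ0=00010 Δ1=00100 Δ2=01100 | 2Δ
t=4: Δ0=01100 Δ1=01110 | 1Δ
t=5: Δ0=01110 Δ1=01000 Δ2=00000 | 2Δ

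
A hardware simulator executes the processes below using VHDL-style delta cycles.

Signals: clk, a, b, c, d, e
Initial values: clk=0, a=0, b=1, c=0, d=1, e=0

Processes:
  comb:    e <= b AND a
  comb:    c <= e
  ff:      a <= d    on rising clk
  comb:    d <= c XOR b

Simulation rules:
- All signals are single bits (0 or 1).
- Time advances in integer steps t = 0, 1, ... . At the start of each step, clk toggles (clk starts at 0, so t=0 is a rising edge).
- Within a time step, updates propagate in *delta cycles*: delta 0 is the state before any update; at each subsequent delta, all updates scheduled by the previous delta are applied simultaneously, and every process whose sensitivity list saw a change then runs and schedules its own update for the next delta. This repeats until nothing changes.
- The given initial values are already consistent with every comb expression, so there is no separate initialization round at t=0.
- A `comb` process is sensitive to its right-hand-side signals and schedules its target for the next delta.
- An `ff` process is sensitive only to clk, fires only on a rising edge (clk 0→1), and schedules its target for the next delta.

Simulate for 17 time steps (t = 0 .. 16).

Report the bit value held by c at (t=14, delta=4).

0

t=0 Δ0: e=0 c=0 d=1 a=0 b=1 clk=0
  Δ1: clk:0→1
  Δ2: a:0→1
  Δ3: e:0→1
  Δ4: c:0→1
  Δ5: d:1→0
  (5Δ to stable)
t=1 Δ0: e=1 c=1 d=0 a=1 b=1 clk=1
  Δ1: clk:1→0
  (1Δ to stable)
t=2 Δ0: e=1 c=1 d=0 a=1 b=1 clk=0
  Δ1: clk:0→1
  Δ2: a:1→0
  Δ3: e:1→0
  Δ4: c:1→0
  Δ5: d:0→1
  (5Δ to stable)
t=3 Δ0: e=0 c=0 d=1 a=0 b=1 clk=1
  Δ1: clk:1→0
  (1Δ to stable)
t=4 Δ0: e=0 c=0 d=1 a=0 b=1 clk=0
  Δ1: clk:0→1
  Δ2: a:0→1
  Δ3: e:0→1
  Δ4: c:0→1
  Δ5: d:1→0
  (5Δ to stable)
t=5 Δ0: e=1 c=1 d=0 a=1 b=1 clk=1
  Δ1: clk:1→0
  (1Δ to stable)
t=6 Δ0: e=1 c=1 d=0 a=1 b=1 clk=0
  Δ1: clk:0→1
  Δ2: a:1→0
  Δ3: e:1→0
  Δ4: c:1→0
  Δ5: d:0→1
  (5Δ to stable)
t=7 Δ0: e=0 c=0 d=1 a=0 b=1 clk=1
  Δ1: clk:1→0
  (1Δ to stable)
t=8 Δ0: e=0 c=0 d=1 a=0 b=1 clk=0
  Δ1: clk:0→1
  Δ2: a:0→1
  Δ3: e:0→1
  Δ4: c:0→1
  Δ5: d:1→0
  (5Δ to stable)
t=9 Δ0: e=1 c=1 d=0 a=1 b=1 clk=1
  Δ1: clk:1→0
  (1Δ to stable)
t=10 Δ0: e=1 c=1 d=0 a=1 b=1 clk=0
  Δ1: clk:0→1
  Δ2: a:1→0
  Δ3: e:1→0
  Δ4: c:1→0
  Δ5: d:0→1
  (5Δ to stable)
t=11 Δ0: e=0 c=0 d=1 a=0 b=1 clk=1
  Δ1: clk:1→0
  (1Δ to stable)
t=12 Δ0: e=0 c=0 d=1 a=0 b=1 clk=0
  Δ1: clk:0→1
  Δ2: a:0→1
  Δ3: e:0→1
  Δ4: c:0→1
  Δ5: d:1→0
  (5Δ to stable)
t=13 Δ0: e=1 c=1 d=0 a=1 b=1 clk=1
  Δ1: clk:1→0
  (1Δ to stable)
t=14 Δ0: e=1 c=1 d=0 a=1 b=1 clk=0
  Δ1: clk:0→1
  Δ2: a:1→0
  Δ3: e:1→0
  Δ4: c:1→0
  Δ5: d:0→1
  (5Δ to stable)
t=15 Δ0: e=0 c=0 d=1 a=0 b=1 clk=1
  Δ1: clk:1→0
  (1Δ to stable)
t=16 Δ0: e=0 c=0 d=1 a=0 b=1 clk=0
  Δ1: clk:0→1
  Δ2: a:0→1
  Δ3: e:0→1
  Δ4: c:0→1
  Δ5: d:1→0
  (5Δ to stable)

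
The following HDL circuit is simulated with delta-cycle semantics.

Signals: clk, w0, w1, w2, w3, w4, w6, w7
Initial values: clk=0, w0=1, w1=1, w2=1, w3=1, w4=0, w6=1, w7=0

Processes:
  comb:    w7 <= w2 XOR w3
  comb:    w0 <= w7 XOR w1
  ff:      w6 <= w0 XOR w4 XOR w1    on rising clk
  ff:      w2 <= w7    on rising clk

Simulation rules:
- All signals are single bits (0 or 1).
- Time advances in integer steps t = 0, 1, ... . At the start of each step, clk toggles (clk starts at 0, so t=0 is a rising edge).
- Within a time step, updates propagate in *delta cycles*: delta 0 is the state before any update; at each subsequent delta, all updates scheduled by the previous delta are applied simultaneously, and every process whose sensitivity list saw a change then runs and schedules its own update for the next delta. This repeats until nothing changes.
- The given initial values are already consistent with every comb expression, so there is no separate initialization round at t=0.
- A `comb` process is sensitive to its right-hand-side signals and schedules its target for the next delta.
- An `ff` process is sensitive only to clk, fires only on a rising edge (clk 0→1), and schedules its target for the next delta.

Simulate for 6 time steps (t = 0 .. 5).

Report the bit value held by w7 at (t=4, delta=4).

1

[bits: w3,w0,w4,clk,w2,w6,w1,w7]
t=0: Δ0=11001110 Δ1=11011110 Δ2=11010010 Δ3=11010011 Δ4=10010011 | 4Δ
t=1: Δ0=10010011 Δ1=10000011 | 1Δ
t=2: Δ0=10000011 Δ1=10010011 Δ2=10011111 Δ3=10011110 Δ4=11011110 | 4Δ
t=3: Δ0=11011110 Δ1=11001110 | 1Δ
t=4: Δ0=11001110 Δ1=11011110 Δ2=11010010 Δ3=11010011 Δ4=10010011 | 4Δ
t=5: Δ0=10010011 Δ1=10000011 | 1Δ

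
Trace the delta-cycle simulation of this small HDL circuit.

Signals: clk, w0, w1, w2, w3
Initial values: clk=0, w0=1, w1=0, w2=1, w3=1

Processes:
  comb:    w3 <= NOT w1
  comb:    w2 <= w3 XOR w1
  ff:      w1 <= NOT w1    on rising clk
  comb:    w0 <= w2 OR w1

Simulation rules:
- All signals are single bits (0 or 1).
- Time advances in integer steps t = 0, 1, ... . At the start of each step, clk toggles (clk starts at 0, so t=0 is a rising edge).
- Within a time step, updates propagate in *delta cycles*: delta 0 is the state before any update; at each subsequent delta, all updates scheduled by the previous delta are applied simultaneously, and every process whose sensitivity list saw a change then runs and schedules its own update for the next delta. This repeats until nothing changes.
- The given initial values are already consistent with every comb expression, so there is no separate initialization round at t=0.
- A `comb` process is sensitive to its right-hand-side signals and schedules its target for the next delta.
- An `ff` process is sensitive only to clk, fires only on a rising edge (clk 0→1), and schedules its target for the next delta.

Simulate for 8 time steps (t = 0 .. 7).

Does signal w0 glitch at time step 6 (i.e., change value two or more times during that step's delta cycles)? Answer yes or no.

[bits: w3,w0,clk,w2,w1]
t=0: Δ0=11010 Δ1=11110 Δ2=11111 Δ3=01101 Δ4=01111 | 4Δ
t=1: Δ0=01111 Δ1=01011 | 1Δ
t=2: Δ0=01011 Δ1=01111 Δ2=01110 Δ3=11100 Δ4=10110 Δ5=11110 | 5Δ
t=3: Δ0=11110 Δ1=11010 | 1Δ
t=4: Δ0=11010 Δ1=11110 Δ2=11111 Δ3=01101 Δ4=01111 | 4Δ
t=5: Δ0=01111 Δ1=01011 | 1Δ
t=6: Δ0=01011 Δ1=01111 Δ2=01110 Δ3=11100 Δ4=10110 Δ5=11110 | 5Δ
t=7: Δ0=11110 Δ1=11010 | 1Δ

yes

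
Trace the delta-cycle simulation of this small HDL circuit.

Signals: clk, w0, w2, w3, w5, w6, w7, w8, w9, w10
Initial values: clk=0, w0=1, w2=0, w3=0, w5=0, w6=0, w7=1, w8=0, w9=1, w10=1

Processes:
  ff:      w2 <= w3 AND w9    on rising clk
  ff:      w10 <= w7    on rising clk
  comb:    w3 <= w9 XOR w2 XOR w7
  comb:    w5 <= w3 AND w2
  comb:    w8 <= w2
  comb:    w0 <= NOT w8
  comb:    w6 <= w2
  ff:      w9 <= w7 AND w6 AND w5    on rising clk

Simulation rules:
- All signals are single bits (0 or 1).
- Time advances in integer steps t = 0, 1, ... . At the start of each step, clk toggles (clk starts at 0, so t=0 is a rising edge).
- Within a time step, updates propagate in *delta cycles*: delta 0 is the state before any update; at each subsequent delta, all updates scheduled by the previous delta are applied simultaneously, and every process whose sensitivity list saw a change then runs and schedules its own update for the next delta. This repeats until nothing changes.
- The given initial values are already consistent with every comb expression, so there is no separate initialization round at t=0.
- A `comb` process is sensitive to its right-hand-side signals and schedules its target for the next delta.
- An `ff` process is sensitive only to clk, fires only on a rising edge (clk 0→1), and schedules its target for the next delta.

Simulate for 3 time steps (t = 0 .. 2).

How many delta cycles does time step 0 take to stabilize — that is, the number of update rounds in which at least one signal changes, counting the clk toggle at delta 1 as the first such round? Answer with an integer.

3

[bits: w9,w7,w3,w2,w8,w10,clk,w0,w5,w6]
t=0: Δ0=1100010100 Δ1=1100011100 Δ2=0100011100 Δ3=0110011100 | 3Δ
t=1: Δ0=0110011100 Δ1=0110010100 | 1Δ
t=2: Δ0=0110010100 Δ1=0110011100 | 1Δ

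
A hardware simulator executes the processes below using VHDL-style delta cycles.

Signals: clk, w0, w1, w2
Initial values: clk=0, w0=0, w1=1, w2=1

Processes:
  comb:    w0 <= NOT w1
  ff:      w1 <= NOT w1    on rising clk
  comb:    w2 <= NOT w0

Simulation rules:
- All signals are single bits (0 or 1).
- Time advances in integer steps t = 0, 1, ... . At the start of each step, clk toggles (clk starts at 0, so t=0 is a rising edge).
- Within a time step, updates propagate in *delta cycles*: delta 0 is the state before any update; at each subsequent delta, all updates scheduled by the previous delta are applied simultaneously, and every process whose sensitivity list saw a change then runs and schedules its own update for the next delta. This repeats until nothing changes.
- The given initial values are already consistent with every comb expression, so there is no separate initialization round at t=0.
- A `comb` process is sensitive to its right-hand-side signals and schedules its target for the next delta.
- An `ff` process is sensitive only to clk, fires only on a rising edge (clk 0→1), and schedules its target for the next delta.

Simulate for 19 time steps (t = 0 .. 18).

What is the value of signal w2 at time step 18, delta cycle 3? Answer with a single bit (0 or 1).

0

t=0 Δ0: clk=0 w2=1 w0=0 w1=1
  Δ1: clk:0→1
  Δ2: w1:1→0
  Δ3: w0:0→1
  Δ4: w2:1→0
  (4Δ to stable)
t=1 Δ0: clk=1 w2=0 w0=1 w1=0
  Δ1: clk:1→0
  (1Δ to stable)
t=2 Δ0: clk=0 w2=0 w0=1 w1=0
  Δ1: clk:0→1
  Δ2: w1:0→1
  Δ3: w0:1→0
  Δ4: w2:0→1
  (4Δ to stable)
t=3 Δ0: clk=1 w2=1 w0=0 w1=1
  Δ1: clk:1→0
  (1Δ to stable)
t=4 Δ0: clk=0 w2=1 w0=0 w1=1
  Δ1: clk:0→1
  Δ2: w1:1→0
  Δ3: w0:0→1
  Δ4: w2:1→0
  (4Δ to stable)
t=5 Δ0: clk=1 w2=0 w0=1 w1=0
  Δ1: clk:1→0
  (1Δ to stable)
t=6 Δ0: clk=0 w2=0 w0=1 w1=0
  Δ1: clk:0→1
  Δ2: w1:0→1
  Δ3: w0:1→0
  Δ4: w2:0→1
  (4Δ to stable)
t=7 Δ0: clk=1 w2=1 w0=0 w1=1
  Δ1: clk:1→0
  (1Δ to stable)
t=8 Δ0: clk=0 w2=1 w0=0 w1=1
  Δ1: clk:0→1
  Δ2: w1:1→0
  Δ3: w0:0→1
  Δ4: w2:1→0
  (4Δ to stable)
t=9 Δ0: clk=1 w2=0 w0=1 w1=0
  Δ1: clk:1→0
  (1Δ to stable)
t=10 Δ0: clk=0 w2=0 w0=1 w1=0
  Δ1: clk:0→1
  Δ2: w1:0→1
  Δ3: w0:1→0
  Δ4: w2:0→1
  (4Δ to stable)
t=11 Δ0: clk=1 w2=1 w0=0 w1=1
  Δ1: clk:1→0
  (1Δ to stable)
t=12 Δ0: clk=0 w2=1 w0=0 w1=1
  Δ1: clk:0→1
  Δ2: w1:1→0
  Δ3: w0:0→1
  Δ4: w2:1→0
  (4Δ to stable)
t=13 Δ0: clk=1 w2=0 w0=1 w1=0
  Δ1: clk:1→0
  (1Δ to stable)
t=14 Δ0: clk=0 w2=0 w0=1 w1=0
  Δ1: clk:0→1
  Δ2: w1:0→1
  Δ3: w0:1→0
  Δ4: w2:0→1
  (4Δ to stable)
t=15 Δ0: clk=1 w2=1 w0=0 w1=1
  Δ1: clk:1→0
  (1Δ to stable)
t=16 Δ0: clk=0 w2=1 w0=0 w1=1
  Δ1: clk:0→1
  Δ2: w1:1→0
  Δ3: w0:0→1
  Δ4: w2:1→0
  (4Δ to stable)
t=17 Δ0: clk=1 w2=0 w0=1 w1=0
  Δ1: clk:1→0
  (1Δ to stable)
t=18 Δ0: clk=0 w2=0 w0=1 w1=0
  Δ1: clk:0→1
  Δ2: w1:0→1
  Δ3: w0:1→0
  Δ4: w2:0→1
  (4Δ to stable)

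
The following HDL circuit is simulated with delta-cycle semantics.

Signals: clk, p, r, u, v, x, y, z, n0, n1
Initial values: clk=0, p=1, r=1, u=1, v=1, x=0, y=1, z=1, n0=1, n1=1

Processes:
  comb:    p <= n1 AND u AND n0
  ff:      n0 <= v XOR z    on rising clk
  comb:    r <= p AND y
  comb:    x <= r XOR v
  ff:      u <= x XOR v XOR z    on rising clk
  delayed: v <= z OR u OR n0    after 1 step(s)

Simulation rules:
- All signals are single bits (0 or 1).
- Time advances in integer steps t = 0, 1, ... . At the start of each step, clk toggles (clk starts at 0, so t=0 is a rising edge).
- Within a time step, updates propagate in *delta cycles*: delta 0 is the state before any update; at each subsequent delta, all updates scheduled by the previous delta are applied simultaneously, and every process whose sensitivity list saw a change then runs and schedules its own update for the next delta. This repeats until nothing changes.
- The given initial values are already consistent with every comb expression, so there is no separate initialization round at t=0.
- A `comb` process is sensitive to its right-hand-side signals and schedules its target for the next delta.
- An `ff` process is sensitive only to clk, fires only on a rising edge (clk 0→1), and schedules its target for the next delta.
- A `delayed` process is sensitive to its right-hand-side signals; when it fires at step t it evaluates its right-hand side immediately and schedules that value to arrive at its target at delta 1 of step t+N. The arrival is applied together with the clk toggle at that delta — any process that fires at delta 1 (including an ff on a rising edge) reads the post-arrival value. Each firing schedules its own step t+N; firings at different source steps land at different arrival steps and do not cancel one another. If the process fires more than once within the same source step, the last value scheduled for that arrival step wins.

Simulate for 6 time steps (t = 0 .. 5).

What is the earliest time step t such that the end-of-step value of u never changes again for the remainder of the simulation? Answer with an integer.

t=0 Δ0: x=0 n0=1 clk=0 r=1 y=1 p=1 u=1 v=1 n1=1 z=1
  Δ1: clk:0→1
  Δ2: n0:1→0, u:1→0
  Δ3: p:1→0
  Δ4: r:1→0
  Δ5: x:0→1
  (5Δ to stable)
t=1 Δ0: x=1 n0=0 clk=1 r=0 y=1 p=0 u=0 v=1 n1=1 z=1
  Δ1: clk:1→0
  (1Δ to stable)
t=2 Δ0: x=1 n0=0 clk=0 r=0 y=1 p=0 u=0 v=1 n1=1 z=1
  Δ1: clk:0→1
  Δ2: u:0→1
  (2Δ to stable)
t=3 Δ0: x=1 n0=0 clk=1 r=0 y=1 p=0 u=1 v=1 n1=1 z=1
  Δ1: clk:1→0
  (1Δ to stable)
t=4 Δ0: x=1 n0=0 clk=0 r=0 y=1 p=0 u=1 v=1 n1=1 z=1
  Δ1: clk:0→1
  (1Δ to stable)
t=5 Δ0: x=1 n0=0 clk=1 r=0 y=1 p=0 u=1 v=1 n1=1 z=1
  Δ1: clk:1→0
  (1Δ to stable)

2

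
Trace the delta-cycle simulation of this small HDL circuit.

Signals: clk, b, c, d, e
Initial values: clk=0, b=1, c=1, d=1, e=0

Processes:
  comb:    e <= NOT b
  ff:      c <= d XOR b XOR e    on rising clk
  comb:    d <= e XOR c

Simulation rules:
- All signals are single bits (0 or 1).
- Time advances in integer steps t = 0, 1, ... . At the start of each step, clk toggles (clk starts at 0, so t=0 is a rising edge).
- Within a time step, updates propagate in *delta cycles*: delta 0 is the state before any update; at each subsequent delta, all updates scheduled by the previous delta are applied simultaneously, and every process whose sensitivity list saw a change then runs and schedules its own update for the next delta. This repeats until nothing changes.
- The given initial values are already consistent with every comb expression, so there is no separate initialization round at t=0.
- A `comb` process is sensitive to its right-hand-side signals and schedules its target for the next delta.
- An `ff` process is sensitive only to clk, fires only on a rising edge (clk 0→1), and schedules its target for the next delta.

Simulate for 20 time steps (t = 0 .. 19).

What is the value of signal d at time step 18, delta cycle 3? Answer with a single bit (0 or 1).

t=0 Δ0: d=1 c=1 clk=0 b=1 e=0
  Δ1: clk:0→1
  Δ2: c:1→0
  Δ3: d:1→0
  (3Δ to stable)
t=1 Δ0: d=0 c=0 clk=1 b=1 e=0
  Δ1: clk:1→0
  (1Δ to stable)
t=2 Δ0: d=0 c=0 clk=0 b=1 e=0
  Δ1: clk:0→1
  Δ2: c:0→1
  Δ3: d:0→1
  (3Δ to stable)
t=3 Δ0: d=1 c=1 clk=1 b=1 e=0
  Δ1: clk:1→0
  (1Δ to stable)
t=4 Δ0: d=1 c=1 clk=0 b=1 e=0
  Δ1: clk:0→1
  Δ2: c:1→0
  Δ3: d:1→0
  (3Δ to stable)
t=5 Δ0: d=0 c=0 clk=1 b=1 e=0
  Δ1: clk:1→0
  (1Δ to stable)
t=6 Δ0: d=0 c=0 clk=0 b=1 e=0
  Δ1: clk:0→1
  Δ2: c:0→1
  Δ3: d:0→1
  (3Δ to stable)
t=7 Δ0: d=1 c=1 clk=1 b=1 e=0
  Δ1: clk:1→0
  (1Δ to stable)
t=8 Δ0: d=1 c=1 clk=0 b=1 e=0
  Δ1: clk:0→1
  Δ2: c:1→0
  Δ3: d:1→0
  (3Δ to stable)
t=9 Δ0: d=0 c=0 clk=1 b=1 e=0
  Δ1: clk:1→0
  (1Δ to stable)
t=10 Δ0: d=0 c=0 clk=0 b=1 e=0
  Δ1: clk:0→1
  Δ2: c:0→1
  Δ3: d:0→1
  (3Δ to stable)
t=11 Δ0: d=1 c=1 clk=1 b=1 e=0
  Δ1: clk:1→0
  (1Δ to stable)
t=12 Δ0: d=1 c=1 clk=0 b=1 e=0
  Δ1: clk:0→1
  Δ2: c:1→0
  Δ3: d:1→0
  (3Δ to stable)
t=13 Δ0: d=0 c=0 clk=1 b=1 e=0
  Δ1: clk:1→0
  (1Δ to stable)
t=14 Δ0: d=0 c=0 clk=0 b=1 e=0
  Δ1: clk:0→1
  Δ2: c:0→1
  Δ3: d:0→1
  (3Δ to stable)
t=15 Δ0: d=1 c=1 clk=1 b=1 e=0
  Δ1: clk:1→0
  (1Δ to stable)
t=16 Δ0: d=1 c=1 clk=0 b=1 e=0
  Δ1: clk:0→1
  Δ2: c:1→0
  Δ3: d:1→0
  (3Δ to stable)
t=17 Δ0: d=0 c=0 clk=1 b=1 e=0
  Δ1: clk:1→0
  (1Δ to stable)
t=18 Δ0: d=0 c=0 clk=0 b=1 e=0
  Δ1: clk:0→1
  Δ2: c:0→1
  Δ3: d:0→1
  (3Δ to stable)
t=19 Δ0: d=1 c=1 clk=1 b=1 e=0
  Δ1: clk:1→0
  (1Δ to stable)

1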